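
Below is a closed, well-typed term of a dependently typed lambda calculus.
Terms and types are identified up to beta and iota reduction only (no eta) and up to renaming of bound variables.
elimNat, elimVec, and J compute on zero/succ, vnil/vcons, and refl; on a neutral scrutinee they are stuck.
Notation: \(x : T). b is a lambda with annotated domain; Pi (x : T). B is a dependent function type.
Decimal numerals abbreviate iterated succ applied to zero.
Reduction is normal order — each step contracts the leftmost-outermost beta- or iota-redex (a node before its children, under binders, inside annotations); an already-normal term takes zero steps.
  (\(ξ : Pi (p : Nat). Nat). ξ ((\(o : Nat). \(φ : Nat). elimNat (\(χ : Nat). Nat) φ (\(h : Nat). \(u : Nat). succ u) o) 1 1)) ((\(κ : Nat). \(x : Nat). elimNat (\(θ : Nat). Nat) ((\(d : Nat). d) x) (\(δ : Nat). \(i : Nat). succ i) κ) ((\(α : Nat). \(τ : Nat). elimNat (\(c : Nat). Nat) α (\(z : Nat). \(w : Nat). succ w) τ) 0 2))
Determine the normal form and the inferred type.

reduced normal form:
  4
inferred type:
  Nat
observation: 26 normal-order steps separate the term from its normal form.


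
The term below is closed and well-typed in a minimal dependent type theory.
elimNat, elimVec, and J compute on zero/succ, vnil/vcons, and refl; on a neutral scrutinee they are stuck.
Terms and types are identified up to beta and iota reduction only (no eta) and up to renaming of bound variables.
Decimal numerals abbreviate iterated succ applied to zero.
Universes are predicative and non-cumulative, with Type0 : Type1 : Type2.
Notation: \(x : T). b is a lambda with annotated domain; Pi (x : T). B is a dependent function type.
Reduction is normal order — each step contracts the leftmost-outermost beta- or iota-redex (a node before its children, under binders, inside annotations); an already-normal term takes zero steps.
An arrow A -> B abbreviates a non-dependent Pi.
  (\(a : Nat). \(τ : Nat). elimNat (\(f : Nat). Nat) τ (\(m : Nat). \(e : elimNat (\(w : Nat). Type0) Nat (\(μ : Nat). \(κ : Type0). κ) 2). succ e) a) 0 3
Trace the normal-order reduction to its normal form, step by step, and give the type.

reduction (normal order):
  (\(a : Nat). \(τ : Nat). elimNat (\(f : Nat). Nat) τ (\(m : Nat). \(e : elimNat (\(w : Nat). Type0) Nat (\(μ : Nat). \(κ : Type0). κ) 2). succ e) a) 0 3
  ~> (\(a : Nat). elimNat (\(τ : Nat). Nat) a (\(f : Nat). \(m : elimNat (\(e : Nat). Type0) Nat (\(w : Nat). \(μ : Type0). μ) 2). succ m) 0) 3
  ~> elimNat (\(a : Nat). Nat) 3 (\(τ : Nat). \(f : elimNat (\(m : Nat). Type0) Nat (\(e : Nat). \(w : Type0). w) 2). succ f) 0
  ~> 3
the term's type:
  Nat


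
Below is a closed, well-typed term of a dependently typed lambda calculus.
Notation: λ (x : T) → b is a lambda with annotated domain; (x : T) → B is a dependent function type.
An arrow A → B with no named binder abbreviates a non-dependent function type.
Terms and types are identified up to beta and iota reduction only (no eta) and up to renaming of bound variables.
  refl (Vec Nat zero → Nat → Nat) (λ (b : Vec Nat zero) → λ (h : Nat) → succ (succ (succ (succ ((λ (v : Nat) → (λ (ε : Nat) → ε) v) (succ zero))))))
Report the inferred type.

type:
  Eq (Vec Nat zero → Nat → Nat) (λ (b : Vec Nat zero) → λ (h : Nat) → succ (succ (succ (succ (succ zero))))) (λ (v : Vec Nat zero) → λ (ε : Nat) → succ (succ (succ (succ (succ zero)))))


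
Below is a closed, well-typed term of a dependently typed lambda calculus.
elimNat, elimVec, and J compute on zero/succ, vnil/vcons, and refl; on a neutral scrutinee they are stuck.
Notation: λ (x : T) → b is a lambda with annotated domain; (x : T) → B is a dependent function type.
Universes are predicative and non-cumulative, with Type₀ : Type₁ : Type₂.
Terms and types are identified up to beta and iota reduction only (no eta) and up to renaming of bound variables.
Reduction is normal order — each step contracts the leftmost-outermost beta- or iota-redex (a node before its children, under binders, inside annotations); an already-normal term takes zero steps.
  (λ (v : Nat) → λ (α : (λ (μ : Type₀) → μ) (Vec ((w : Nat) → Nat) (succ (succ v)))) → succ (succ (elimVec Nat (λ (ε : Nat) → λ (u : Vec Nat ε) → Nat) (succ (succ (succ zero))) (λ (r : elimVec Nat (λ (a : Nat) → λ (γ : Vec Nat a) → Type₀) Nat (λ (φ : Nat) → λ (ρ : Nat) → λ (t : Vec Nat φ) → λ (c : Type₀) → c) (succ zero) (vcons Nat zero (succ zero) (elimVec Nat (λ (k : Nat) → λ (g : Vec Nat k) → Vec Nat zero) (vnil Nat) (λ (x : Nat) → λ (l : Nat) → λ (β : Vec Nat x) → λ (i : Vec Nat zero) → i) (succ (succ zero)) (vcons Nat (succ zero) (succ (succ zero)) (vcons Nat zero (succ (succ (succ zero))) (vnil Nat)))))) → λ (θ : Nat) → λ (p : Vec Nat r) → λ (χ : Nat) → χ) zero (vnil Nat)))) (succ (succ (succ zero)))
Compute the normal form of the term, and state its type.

normal form:
  λ (v : Vec ((α : Nat) → Nat) (succ (succ (succ (succ (succ zero)))))) → succ (succ (succ (succ (succ zero))))
inferred type:
  (v : Vec ((α : Nat) → Nat) (succ (succ (succ (succ (succ zero)))))) → Nat


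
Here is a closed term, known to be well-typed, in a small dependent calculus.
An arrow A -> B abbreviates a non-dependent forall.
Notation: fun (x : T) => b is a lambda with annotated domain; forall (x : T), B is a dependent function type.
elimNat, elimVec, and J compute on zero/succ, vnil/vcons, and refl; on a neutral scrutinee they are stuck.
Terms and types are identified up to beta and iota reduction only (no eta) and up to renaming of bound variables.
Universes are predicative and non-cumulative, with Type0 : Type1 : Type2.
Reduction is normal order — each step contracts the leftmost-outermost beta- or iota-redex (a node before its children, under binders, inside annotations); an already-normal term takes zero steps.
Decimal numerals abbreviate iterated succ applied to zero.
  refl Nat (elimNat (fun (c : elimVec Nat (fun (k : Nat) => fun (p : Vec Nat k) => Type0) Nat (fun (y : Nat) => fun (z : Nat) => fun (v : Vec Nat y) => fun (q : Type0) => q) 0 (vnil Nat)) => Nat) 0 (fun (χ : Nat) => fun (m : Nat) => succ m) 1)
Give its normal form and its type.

resulting normal form:
  refl Nat 1
inferred type:
  Eq Nat 1 1


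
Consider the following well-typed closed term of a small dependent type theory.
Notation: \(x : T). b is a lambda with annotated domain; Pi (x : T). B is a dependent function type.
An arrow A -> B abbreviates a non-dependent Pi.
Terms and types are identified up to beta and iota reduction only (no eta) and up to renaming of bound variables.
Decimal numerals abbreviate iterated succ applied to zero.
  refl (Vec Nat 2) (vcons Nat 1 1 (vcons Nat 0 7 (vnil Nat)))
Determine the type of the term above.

inferred type:
  Eq (Vec Nat 2) (vcons Nat 1 1 (vcons Nat 0 7 (vnil Nat))) (vcons Nat 1 1 (vcons Nat 0 7 (vnil Nat)))


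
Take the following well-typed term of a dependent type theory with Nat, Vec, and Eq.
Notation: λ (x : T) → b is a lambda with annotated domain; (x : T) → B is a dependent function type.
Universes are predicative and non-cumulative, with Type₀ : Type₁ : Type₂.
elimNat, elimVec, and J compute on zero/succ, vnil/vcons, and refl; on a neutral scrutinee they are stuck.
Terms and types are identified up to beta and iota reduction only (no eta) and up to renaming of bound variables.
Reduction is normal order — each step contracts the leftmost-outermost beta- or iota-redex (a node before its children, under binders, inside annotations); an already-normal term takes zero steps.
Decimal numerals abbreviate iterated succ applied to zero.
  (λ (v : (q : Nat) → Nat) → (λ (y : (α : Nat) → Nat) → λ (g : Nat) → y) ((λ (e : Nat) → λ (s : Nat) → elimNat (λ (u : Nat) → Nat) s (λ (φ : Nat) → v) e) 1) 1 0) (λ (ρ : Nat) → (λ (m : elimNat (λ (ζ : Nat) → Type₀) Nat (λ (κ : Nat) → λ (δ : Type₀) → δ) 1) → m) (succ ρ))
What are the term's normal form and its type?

normal form:
  1
type:
  Nat
observation: the term reaches its normal form after 10 normal-order steps.


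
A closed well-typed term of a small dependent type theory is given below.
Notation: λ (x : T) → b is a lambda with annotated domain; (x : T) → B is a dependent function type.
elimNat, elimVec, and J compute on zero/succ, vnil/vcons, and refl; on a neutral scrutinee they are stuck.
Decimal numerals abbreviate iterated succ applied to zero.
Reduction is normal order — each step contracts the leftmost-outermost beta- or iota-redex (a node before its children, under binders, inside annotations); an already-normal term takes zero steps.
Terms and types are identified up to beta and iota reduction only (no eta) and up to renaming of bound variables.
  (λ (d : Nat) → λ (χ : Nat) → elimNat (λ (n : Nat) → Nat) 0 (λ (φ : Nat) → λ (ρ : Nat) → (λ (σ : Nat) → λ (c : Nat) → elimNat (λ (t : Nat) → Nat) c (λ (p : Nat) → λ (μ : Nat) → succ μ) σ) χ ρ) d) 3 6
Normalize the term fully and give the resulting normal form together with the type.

reduced normal form:
  18
the term's type:
  Nat
observation: 75 normal-order steps normalize the term, beginning with a beta-redex.


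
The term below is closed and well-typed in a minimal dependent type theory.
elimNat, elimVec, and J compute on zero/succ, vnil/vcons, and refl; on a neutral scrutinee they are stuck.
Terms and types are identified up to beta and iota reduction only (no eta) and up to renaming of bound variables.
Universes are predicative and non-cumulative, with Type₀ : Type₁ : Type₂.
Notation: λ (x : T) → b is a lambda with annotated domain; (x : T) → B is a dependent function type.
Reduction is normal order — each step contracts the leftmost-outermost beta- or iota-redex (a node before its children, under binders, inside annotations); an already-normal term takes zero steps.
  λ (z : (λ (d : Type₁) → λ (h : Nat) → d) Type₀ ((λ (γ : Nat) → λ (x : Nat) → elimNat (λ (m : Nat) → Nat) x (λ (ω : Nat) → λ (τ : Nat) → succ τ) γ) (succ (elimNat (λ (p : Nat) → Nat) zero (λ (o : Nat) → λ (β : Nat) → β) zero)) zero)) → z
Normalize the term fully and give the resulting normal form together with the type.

reduced normal form:
  λ (z : Type₀) → z
inferred type:
  (z : Type₀) → Type₀


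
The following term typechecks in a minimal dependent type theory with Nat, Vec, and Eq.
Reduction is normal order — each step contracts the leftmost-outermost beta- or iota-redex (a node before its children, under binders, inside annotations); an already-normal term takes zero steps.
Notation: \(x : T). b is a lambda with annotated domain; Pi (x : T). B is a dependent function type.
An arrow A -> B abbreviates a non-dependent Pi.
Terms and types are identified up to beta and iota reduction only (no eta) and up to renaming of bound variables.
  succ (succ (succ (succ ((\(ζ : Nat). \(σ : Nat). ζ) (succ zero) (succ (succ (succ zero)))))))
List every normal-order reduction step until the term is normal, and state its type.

normal-order reduction:
  succ (succ (succ (succ ((\(ζ : Nat). \(σ : Nat). ζ) (succ zero) (succ (succ (succ zero)))))))
  ~> succ (succ (succ (succ ((\(ζ : Nat). succ zero) (succ (succ (succ zero)))))))
  ~> succ (succ (succ (succ (succ zero))))
type:
  Nat


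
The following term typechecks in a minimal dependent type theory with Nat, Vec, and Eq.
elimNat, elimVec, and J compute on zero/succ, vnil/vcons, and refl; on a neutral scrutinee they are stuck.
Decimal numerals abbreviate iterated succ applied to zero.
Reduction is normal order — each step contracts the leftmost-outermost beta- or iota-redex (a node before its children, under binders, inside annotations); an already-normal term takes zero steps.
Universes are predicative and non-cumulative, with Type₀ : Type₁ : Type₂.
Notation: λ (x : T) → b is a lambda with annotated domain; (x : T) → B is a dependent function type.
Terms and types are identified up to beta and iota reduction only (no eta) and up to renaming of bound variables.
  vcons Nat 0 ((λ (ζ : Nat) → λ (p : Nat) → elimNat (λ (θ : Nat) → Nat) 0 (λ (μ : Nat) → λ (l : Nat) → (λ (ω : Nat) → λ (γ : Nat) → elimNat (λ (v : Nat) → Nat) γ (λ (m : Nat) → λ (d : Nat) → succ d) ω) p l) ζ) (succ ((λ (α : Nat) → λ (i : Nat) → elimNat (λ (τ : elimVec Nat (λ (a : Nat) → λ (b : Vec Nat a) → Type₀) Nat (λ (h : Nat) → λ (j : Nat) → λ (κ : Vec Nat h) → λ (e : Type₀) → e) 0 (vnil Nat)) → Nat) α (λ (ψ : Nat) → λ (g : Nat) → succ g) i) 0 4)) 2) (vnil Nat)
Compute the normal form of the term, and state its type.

resulting normal form:
  vcons Nat 0 10 (vnil Nat)
type:
  Vec Nat 1
observation: the first redex contracted is a beta-redex; the normal form is reached in 51 normal-order steps.


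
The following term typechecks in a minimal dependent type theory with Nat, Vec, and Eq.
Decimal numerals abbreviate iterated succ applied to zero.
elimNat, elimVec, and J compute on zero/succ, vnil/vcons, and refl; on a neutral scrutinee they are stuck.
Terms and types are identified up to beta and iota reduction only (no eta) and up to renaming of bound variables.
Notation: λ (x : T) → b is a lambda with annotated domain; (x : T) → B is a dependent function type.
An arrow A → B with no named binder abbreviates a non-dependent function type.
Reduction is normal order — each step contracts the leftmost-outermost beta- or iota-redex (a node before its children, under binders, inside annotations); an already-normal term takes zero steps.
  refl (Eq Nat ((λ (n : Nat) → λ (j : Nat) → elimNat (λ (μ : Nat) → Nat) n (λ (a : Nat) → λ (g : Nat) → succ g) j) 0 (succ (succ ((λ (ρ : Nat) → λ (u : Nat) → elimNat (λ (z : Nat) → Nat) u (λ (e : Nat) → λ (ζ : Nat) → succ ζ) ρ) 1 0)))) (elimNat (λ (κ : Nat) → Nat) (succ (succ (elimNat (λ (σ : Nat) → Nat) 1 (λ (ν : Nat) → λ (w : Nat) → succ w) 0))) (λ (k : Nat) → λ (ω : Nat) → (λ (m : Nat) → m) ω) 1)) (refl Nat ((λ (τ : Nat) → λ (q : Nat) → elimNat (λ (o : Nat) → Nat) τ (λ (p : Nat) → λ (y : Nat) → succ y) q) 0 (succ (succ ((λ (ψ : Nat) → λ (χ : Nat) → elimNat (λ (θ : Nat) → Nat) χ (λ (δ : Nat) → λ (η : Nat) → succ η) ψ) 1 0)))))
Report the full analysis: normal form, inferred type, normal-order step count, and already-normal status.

resulting normal form:
  refl (Eq Nat 3 3) (refl Nat 3)
type:
  Eq (Eq Nat 3 3) (refl Nat 3) (refl Nat 3)
normal-order step count: 42
started in normal form: no
first redex: a beta-redex


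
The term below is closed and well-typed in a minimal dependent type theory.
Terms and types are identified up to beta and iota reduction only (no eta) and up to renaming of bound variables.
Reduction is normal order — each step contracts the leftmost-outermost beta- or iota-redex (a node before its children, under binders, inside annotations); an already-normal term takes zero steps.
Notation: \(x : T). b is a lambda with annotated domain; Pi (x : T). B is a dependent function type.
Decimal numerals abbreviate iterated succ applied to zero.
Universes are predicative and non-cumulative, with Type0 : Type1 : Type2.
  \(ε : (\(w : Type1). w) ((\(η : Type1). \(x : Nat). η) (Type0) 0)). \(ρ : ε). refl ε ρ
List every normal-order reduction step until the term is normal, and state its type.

normal-order reduction:
  \(ε : (\(w : Type1). w) ((\(η : Type1). \(x : Nat). η) (Type0) 0)). \(ρ : ε). refl ε ρ
  ~> \(ε : (\(w : Type1). \(η : Nat). w) (Type0) 0). \(x : ε). refl ε x
  ~> \(ε : (\(w : Nat). Type0) 0). \(η : ε). refl ε η
  ~> \(ε : Type0). \(w : ε). refl ε w
type:
  Pi (ε : Type0). Pi (w : ε). Eq ε w w


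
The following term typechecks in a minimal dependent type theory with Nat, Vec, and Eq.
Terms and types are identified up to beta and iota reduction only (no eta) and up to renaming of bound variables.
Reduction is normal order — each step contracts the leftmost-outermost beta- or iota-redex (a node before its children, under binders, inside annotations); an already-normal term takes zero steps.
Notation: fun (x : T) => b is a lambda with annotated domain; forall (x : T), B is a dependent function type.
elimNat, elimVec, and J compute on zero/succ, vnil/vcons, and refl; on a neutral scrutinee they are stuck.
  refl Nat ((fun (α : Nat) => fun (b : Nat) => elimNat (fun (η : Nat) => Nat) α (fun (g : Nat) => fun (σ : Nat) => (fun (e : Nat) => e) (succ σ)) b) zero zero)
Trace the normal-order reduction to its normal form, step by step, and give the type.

normal-order reduction sequence:
  refl Nat ((fun (α : Nat) => fun (b : Nat) => elimNat (fun (η : Nat) => Nat) α (fun (g : Nat) => fun (σ : Nat) => (fun (e : Nat) => e) (succ σ)) b) zero zero)
  ~> refl Nat ((fun (α : Nat) => elimNat (fun (b : Nat) => Nat) zero (fun (η : Nat) => fun (g : Nat) => (fun (σ : Nat) => σ) (succ g)) α) zero)
  ~> refl Nat (elimNat (fun (α : Nat) => Nat) zero (fun (b : Nat) => fun (η : Nat) => (fun (g : Nat) => g) (succ η)) zero)
  ~> refl Nat zero
type:
  Eq Nat zero zero


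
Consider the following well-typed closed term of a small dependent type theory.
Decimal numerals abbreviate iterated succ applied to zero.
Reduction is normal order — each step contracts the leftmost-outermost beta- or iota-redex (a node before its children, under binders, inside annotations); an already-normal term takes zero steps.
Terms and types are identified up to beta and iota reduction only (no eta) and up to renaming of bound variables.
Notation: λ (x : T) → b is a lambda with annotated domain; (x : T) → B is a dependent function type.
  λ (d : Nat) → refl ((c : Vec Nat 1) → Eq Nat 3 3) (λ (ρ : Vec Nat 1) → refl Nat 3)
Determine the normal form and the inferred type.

reduced normal form:
  λ (d : Nat) → refl ((c : Vec Nat 1) → Eq Nat 3 3) (λ (ρ : Vec Nat 1) → refl Nat 3)
inferred type:
  (d : Nat) → Eq ((c : Vec Nat 1) → Eq Nat 3 3) (λ (ρ : Vec Nat 1) → refl Nat 3) (λ (u : Vec Nat 1) → refl Nat 3)


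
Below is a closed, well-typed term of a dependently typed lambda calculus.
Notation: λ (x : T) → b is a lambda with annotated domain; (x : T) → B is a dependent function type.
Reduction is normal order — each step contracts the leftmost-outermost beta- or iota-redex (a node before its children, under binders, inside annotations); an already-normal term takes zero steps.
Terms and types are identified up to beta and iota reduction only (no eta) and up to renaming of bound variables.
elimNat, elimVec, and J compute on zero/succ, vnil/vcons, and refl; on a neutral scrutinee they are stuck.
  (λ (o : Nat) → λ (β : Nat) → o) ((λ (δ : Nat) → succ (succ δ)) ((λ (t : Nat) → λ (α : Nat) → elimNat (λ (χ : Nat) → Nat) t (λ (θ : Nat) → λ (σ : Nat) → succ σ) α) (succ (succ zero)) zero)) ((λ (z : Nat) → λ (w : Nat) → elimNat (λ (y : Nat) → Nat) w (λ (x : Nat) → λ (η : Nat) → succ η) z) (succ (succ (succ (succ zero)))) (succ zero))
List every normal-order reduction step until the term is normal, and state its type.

normal-order reduction:
  (λ (o : Nat) → λ (β : Nat) → o) ((λ (δ : Nat) → succ (succ δ)) ((λ (t : Nat) → λ (α : Nat) → elimNat (λ (χ : Nat) → Nat) t (λ (θ : Nat) → λ (σ : Nat) → succ σ) α) (succ (succ zero)) zero)) ((λ (z : Nat) → λ (w : Nat) → elimNat (λ (y : Nat) → Nat) w (λ (x : Nat) → λ (η : Nat) → succ η) z) (succ (succ (succ (succ zero)))) (succ zero))
  ~> (λ (o : Nat) → (λ (β : Nat) → succ (succ β)) ((λ (δ : Nat) → λ (t : Nat) → elimNat (λ (α : Nat) → Nat) δ (λ (χ : Nat) → λ (θ : Nat) → succ θ) t) (succ (succ zero)) zero)) ((λ (σ : Nat) → λ (z : Nat) → elimNat (λ (w : Nat) → Nat) z (λ (y : Nat) → λ (x : Nat) → succ x) σ) (succ (succ (succ (succ zero)))) (succ zero))
  ~> (λ (o : Nat) → succ (succ o)) ((λ (β : Nat) → λ (δ : Nat) → elimNat (λ (t : Nat) → Nat) β (λ (α : Nat) → λ (χ : Nat) → succ χ) δ) (succ (succ zero)) zero)
  ~> succ (succ ((λ (o : Nat) → λ (β : Nat) → elimNat (λ (δ : Nat) → Nat) o (λ (t : Nat) → λ (α : Nat) → succ α) β) (succ (succ zero)) zero))
  ~> succ (succ ((λ (o : Nat) → elimNat (λ (β : Nat) → Nat) (succ (succ zero)) (λ (δ : Nat) → λ (t : Nat) → succ t) o) zero))
  ~> succ (succ (elimNat (λ (o : Nat) → Nat) (succ (succ zero)) (λ (β : Nat) → λ (δ : Nat) → succ δ) zero))
  ~> succ (succ (succ (succ zero)))
inferred type:
  Nat


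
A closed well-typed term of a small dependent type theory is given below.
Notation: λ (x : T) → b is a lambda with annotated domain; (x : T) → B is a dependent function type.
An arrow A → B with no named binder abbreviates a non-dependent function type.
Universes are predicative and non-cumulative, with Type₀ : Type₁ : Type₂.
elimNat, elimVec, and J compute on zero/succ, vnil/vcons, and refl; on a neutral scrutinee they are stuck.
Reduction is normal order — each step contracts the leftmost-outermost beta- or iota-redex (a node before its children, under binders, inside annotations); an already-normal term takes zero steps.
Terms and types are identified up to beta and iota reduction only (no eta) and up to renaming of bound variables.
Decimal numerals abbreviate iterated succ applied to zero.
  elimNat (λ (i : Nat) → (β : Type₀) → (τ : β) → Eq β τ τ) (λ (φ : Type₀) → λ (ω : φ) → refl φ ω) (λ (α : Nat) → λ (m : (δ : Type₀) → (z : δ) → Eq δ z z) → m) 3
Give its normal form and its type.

reduced normal form:
  λ (i : Type₀) → λ (β : i) → refl i β
the term's type:
  (i : Type₀) → (β : i) → Eq i β β


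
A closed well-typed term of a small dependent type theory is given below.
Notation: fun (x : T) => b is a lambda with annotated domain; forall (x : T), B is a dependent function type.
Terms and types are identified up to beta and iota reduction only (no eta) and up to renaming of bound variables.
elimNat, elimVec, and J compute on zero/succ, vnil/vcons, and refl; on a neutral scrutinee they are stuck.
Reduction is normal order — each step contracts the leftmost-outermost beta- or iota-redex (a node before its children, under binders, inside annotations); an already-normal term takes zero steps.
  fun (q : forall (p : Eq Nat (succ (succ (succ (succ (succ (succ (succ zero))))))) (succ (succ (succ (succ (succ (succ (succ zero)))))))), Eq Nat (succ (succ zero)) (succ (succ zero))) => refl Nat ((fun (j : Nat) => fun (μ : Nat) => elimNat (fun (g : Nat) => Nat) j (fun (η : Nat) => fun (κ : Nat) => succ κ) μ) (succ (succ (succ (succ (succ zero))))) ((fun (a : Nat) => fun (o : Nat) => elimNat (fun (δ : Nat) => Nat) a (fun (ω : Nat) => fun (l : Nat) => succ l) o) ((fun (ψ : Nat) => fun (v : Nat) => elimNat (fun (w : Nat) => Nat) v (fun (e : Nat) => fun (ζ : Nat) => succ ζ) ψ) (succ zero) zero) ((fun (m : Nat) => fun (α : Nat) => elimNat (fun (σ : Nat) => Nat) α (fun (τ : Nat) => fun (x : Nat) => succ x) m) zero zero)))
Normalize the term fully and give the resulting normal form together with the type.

normal form:
  fun (q : forall (p : Eq Nat (succ (succ (succ (succ (succ (succ (succ zero))))))) (succ (succ (succ (succ (succ (succ (succ zero)))))))), Eq Nat (succ (succ zero)) (succ (succ zero))) => refl Nat (succ (succ (succ (succ (succ (succ zero))))))
the term's type:
  forall (q : forall (p : Eq Nat (succ (succ (succ (succ (succ (succ (succ zero))))))) (succ (succ (succ (succ (succ (succ (succ zero)))))))), Eq Nat (succ (succ zero)) (succ (succ zero))), Eq Nat (succ (succ (succ (succ (succ (succ zero)))))) (succ (succ (succ (succ (succ (succ zero))))))


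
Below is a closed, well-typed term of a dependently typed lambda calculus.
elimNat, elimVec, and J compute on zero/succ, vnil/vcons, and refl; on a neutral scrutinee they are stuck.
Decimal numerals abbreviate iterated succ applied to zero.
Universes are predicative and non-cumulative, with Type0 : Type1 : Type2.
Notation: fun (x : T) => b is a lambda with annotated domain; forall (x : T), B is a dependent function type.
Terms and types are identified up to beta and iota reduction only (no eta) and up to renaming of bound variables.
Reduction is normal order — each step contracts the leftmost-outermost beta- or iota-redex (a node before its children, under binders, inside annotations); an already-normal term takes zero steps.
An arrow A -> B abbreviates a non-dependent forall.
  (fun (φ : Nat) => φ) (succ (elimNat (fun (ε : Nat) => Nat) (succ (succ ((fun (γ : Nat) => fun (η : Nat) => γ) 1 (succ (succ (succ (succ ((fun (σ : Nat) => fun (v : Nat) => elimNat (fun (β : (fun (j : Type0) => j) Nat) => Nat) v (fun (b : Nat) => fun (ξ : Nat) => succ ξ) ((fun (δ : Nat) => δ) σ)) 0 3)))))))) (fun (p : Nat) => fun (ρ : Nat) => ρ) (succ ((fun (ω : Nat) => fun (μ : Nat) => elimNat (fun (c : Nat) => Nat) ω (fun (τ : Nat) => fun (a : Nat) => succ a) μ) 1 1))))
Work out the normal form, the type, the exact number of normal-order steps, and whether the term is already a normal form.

normal form:
  4
type:
  Nat
reduction steps (normal order): 19
already normal: no
first redex: a beta-redex


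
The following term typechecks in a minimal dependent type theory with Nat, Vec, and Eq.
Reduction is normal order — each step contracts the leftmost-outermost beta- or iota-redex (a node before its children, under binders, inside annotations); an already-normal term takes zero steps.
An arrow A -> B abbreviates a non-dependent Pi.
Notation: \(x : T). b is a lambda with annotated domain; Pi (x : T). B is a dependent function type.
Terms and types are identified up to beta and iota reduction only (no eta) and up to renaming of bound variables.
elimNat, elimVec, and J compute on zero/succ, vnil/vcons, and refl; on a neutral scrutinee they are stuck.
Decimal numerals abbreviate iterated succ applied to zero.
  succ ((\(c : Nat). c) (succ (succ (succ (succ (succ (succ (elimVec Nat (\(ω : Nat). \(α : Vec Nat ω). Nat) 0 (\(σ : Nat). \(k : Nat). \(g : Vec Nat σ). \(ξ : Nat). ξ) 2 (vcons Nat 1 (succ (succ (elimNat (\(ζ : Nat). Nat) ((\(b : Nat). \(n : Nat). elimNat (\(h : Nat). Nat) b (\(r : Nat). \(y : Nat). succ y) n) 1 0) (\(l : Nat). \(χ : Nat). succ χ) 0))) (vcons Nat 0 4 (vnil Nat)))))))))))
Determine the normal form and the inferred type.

reduced normal form:
  7
type:
  Nat


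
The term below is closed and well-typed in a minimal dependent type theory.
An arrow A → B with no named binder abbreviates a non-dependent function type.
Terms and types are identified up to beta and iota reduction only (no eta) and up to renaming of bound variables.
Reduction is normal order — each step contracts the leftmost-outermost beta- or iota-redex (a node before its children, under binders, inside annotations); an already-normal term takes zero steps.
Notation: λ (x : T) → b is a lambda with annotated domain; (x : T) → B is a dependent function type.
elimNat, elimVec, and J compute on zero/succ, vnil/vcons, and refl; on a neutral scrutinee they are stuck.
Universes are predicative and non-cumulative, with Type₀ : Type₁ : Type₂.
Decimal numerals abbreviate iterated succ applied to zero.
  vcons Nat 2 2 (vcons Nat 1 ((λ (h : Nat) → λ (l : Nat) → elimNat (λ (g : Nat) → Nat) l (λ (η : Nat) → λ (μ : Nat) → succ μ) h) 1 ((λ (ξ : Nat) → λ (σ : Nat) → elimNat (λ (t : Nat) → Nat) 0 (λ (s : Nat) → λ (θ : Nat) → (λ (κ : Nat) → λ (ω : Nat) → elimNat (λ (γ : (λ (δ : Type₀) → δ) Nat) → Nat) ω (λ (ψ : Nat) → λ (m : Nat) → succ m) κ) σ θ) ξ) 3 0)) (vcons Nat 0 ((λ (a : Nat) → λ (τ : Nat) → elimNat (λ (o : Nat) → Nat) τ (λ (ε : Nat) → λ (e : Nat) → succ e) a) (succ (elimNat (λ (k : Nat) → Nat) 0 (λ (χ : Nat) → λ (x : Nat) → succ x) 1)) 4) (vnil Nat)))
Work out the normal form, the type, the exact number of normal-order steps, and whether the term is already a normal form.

resulting normal form:
  vcons Nat 2 2 (vcons Nat 1 1 (vcons Nat 0 6 (vnil Nat)))
the term's type:
  Vec Nat 3
reduction steps (normal order): 40
term was already normal: no
first redex: a beta-redex


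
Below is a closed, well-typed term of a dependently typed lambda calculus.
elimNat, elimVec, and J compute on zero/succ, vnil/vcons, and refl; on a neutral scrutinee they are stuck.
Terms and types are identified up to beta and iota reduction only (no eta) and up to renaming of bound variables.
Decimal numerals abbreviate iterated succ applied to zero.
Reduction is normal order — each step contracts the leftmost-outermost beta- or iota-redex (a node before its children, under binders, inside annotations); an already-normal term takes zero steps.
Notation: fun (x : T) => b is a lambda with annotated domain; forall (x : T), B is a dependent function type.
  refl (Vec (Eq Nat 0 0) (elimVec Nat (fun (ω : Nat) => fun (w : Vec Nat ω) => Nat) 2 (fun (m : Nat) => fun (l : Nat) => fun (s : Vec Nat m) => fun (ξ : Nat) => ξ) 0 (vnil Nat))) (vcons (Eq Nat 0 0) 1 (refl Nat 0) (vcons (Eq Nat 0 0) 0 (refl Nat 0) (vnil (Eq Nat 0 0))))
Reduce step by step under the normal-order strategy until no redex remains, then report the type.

reduction (normal order):
  refl (Vec (Eq Nat 0 0) (elimVec Nat (fun (ω : Nat) => fun (w : Vec Nat ω) => Nat) 2 (fun (m : Nat) => fun (l : Nat) => fun (s : Vec Nat m) => fun (ξ : Nat) => ξ) 0 (vnil Nat))) (vcons (Eq Nat 0 0) 1 (refl Nat 0) (vcons (Eq Nat 0 0) 0 (refl Nat 0) (vnil (Eq Nat 0 0))))
  ~> refl (Vec (Eq Nat 0 0) 2) (vcons (Eq Nat 0 0) 1 (refl Nat 0) (vcons (Eq Nat 0 0) 0 (refl Nat 0) (vnil (Eq Nat 0 0))))
type:
  Eq (Vec (Eq Nat 0 0) 2) (vcons (Eq Nat 0 0) 1 (refl Nat 0) (vcons (Eq Nat 0 0) 0 (refl Nat 0) (vnil (Eq Nat 0 0)))) (vcons (Eq Nat 0 0) 1 (refl Nat 0) (vcons (Eq Nat 0 0) 0 (refl Nat 0) (vnil (Eq Nat 0 0))))


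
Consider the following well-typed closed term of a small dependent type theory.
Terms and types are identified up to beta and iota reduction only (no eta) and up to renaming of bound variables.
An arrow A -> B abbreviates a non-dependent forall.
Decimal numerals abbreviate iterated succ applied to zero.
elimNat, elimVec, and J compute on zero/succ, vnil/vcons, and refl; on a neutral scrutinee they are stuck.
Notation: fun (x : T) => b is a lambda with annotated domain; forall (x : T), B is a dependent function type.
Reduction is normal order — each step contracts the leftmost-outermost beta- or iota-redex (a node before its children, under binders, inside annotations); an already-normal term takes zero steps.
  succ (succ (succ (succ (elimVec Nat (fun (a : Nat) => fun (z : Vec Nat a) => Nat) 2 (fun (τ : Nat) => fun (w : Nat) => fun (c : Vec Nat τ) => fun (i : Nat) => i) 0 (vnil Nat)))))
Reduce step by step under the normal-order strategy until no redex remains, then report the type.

reduction (normal order):
  succ (succ (succ (succ (elimVec Nat (fun (a : Nat) => fun (z : Vec Nat a) => Nat) 2 (fun (τ : Nat) => fun (w : Nat) => fun (c : Vec Nat τ) => fun (i : Nat) => i) 0 (vnil Nat)))))
  ~> 6
the term's type:
  Nat


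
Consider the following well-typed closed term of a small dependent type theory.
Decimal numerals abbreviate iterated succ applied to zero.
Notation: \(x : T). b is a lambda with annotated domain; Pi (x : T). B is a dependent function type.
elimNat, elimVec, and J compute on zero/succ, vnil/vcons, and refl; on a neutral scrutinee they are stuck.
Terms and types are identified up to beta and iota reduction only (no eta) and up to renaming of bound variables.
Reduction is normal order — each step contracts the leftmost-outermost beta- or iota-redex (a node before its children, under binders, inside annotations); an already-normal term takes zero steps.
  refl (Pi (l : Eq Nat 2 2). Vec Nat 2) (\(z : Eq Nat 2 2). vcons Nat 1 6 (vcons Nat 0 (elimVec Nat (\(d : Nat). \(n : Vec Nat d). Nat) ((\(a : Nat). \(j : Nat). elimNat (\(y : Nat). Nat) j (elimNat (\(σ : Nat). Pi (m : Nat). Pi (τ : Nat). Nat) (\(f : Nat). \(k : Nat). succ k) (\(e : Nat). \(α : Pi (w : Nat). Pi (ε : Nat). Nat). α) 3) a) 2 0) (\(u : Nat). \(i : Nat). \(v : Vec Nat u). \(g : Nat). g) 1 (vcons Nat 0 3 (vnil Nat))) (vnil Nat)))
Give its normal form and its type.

normal form:
  refl (Pi (l : Eq Nat 2 2). Vec Nat 2) (\(z : Eq Nat 2 2). vcons Nat 1 6 (vcons Nat 0 2 (vnil Nat)))
type:
  Eq (Pi (l : Eq Nat 2 2). Vec Nat 2) (\(z : Eq Nat 2 2). vcons Nat 1 6 (vcons Nat 0 2 (vnil Nat))) (\(d : Eq Nat 2 2). vcons Nat 1 6 (vcons Nat 0 2 (vnil Nat)))


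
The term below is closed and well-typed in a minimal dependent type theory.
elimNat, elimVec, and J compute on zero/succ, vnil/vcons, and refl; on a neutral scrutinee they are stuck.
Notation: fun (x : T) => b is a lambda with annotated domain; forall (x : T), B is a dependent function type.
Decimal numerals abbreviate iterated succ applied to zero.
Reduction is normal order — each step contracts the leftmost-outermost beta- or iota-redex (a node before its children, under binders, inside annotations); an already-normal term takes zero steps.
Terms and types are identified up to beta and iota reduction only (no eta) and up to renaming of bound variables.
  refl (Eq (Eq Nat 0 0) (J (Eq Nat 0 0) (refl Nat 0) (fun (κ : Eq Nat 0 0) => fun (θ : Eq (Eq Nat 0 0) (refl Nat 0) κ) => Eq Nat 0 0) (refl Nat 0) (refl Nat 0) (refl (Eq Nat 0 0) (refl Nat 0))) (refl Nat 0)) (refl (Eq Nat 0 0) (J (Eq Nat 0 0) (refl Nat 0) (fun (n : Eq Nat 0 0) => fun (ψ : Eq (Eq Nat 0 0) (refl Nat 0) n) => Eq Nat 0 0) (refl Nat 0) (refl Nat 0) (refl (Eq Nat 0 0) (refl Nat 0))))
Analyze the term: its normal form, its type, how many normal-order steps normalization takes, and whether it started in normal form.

normal form:
  refl (Eq (Eq Nat 0 0) (refl Nat 0) (refl Nat 0)) (refl (Eq Nat 0 0) (refl Nat 0))
the term's type:
  Eq (Eq (Eq Nat 0 0) (refl Nat 0) (refl Nat 0)) (refl (Eq Nat 0 0) (refl Nat 0)) (refl (Eq Nat 0 0) (refl Nat 0))
reduction steps (normal order): 2
started in normal form: no
first contracted redex: a J iota-redex


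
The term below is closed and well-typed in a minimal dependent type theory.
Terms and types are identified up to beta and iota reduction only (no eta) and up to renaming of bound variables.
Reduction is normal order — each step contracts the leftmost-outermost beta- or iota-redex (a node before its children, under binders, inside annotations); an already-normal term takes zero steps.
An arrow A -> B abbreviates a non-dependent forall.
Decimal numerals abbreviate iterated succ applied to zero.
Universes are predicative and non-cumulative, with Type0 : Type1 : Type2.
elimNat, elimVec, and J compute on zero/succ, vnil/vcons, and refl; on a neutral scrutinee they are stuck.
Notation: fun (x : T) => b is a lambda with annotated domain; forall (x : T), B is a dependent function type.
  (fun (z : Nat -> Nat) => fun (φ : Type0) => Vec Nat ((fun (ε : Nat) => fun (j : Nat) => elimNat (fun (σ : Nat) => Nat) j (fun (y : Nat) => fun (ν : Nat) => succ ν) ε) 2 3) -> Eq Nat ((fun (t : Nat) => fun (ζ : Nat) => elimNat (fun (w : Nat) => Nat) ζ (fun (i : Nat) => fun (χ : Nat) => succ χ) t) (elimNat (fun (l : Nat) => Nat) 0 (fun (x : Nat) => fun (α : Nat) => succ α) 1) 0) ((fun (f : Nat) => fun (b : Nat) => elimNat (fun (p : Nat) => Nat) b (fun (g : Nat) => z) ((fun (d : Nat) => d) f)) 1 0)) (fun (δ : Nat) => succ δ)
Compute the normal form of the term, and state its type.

resulting normal form:
  fun (z : Type0) => Vec Nat 5 -> Eq Nat 1 1
type:
  Type0 -> Type0
observation: reduction starts at a beta-redex, and 27 normal-order steps reach the normal form.


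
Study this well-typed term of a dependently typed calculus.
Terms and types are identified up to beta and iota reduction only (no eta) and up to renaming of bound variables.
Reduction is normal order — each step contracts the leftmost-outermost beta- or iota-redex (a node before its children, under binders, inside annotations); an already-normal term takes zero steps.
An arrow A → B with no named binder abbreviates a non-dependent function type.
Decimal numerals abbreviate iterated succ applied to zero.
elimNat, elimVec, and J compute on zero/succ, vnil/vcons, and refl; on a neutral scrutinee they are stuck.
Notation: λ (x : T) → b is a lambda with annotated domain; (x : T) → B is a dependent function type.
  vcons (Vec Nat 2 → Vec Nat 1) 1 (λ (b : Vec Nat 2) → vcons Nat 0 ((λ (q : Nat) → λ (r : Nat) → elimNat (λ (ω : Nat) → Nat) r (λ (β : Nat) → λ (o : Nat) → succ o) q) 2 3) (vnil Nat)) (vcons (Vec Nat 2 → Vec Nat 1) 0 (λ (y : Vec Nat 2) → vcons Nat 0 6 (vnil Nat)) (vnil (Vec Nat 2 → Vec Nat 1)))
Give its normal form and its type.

normal form:
  vcons (Vec Nat 2 → Vec Nat 1) 1 (λ (b : Vec Nat 2) → vcons Nat 0 5 (vnil Nat)) (vcons (Vec Nat 2 → Vec Nat 1) 0 (λ (q : Vec Nat 2) → vcons Nat 0 6 (vnil Nat)) (vnil (Vec Nat 2 → Vec Nat 1)))
inferred type:
  Vec (Vec Nat 2 → Vec Nat 1) 2
observation: 9 normal-order steps normalize the term, beginning with a beta-redex.


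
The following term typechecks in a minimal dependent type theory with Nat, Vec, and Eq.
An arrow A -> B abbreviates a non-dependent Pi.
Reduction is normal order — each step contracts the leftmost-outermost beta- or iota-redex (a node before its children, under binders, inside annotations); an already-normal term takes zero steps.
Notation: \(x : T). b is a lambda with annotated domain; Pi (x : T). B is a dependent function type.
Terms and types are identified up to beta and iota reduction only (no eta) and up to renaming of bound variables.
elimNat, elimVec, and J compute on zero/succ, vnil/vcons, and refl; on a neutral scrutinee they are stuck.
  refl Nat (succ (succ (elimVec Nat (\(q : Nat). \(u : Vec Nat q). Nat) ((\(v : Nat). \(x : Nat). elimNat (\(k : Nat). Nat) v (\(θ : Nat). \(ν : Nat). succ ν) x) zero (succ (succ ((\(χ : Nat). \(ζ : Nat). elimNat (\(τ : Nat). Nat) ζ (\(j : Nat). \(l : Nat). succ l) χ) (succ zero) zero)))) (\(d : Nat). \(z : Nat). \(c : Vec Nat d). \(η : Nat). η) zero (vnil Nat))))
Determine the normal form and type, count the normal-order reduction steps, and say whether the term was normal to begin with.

normal form:
  refl Nat (succ (succ (succ (succ (succ zero)))))
the term's type:
  Eq Nat (succ (succ (succ (succ (succ zero))))) (succ (succ (succ (succ (succ zero)))))
normal-order step count: 19
started in normal form: no
first redex: an elimVec iota-redex


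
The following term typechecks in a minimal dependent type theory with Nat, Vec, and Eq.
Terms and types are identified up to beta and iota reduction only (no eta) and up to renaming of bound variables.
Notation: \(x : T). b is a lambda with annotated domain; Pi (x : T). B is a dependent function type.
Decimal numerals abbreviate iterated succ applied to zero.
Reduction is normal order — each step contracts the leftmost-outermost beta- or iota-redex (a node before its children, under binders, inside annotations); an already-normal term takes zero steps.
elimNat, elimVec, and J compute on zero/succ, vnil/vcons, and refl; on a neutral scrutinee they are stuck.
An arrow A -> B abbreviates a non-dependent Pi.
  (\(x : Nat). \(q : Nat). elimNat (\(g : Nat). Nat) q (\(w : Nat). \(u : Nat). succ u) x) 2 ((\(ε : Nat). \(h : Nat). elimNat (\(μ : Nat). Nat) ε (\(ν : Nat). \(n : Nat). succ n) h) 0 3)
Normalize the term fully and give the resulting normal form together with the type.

resulting normal form:
  5
type:
  Nat


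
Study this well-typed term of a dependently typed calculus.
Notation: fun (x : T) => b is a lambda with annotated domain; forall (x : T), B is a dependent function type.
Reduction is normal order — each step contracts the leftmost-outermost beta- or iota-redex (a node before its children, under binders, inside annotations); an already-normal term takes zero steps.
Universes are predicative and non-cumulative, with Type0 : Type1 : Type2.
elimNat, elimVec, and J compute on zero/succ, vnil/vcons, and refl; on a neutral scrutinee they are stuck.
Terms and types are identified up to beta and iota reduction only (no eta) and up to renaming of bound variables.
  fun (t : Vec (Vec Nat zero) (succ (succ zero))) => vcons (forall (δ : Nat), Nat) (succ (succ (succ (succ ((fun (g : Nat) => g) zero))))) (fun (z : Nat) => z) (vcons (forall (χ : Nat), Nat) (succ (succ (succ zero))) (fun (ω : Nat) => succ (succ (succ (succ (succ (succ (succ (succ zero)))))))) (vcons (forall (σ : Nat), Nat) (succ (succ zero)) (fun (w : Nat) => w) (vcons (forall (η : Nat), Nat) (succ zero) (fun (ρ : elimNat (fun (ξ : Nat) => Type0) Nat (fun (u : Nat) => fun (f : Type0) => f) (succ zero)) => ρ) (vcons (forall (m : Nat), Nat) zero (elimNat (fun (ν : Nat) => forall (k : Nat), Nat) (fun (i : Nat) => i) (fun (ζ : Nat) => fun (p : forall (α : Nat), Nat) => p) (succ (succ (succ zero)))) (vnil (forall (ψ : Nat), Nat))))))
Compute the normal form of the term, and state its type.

reduced normal form:
  fun (t : Vec (Vec Nat zero) (succ (succ zero))) => vcons (forall (δ : Nat), Nat) (succ (succ (succ (succ zero)))) (fun (g : Nat) => g) (vcons (forall (z : Nat), Nat) (succ (succ (succ zero))) (fun (χ : Nat) => succ (succ (succ (succ (succ (succ (succ (succ zero)))))))) (vcons (forall (ω : Nat), Nat) (succ (succ zero)) (fun (σ : Nat) => σ) (vcons (forall (w : Nat), Nat) (succ zero) (fun (η : Nat) => η) (vcons (forall (ρ : Nat), Nat) zero (fun (ξ : Nat) => ξ) (vnil (forall (u : Nat), Nat))))))
type:
  forall (t : Vec (Vec Nat zero) (succ (succ zero))), Vec (forall (δ : Nat), Nat) (succ (succ (succ (succ (succ zero)))))
observation: the term reaches its normal form after 15 normal-order steps.
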